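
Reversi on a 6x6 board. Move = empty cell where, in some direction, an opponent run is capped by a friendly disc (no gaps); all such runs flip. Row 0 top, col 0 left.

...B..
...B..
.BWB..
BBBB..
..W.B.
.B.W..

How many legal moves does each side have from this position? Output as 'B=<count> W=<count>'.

Answer: B=3 W=6

Derivation:
-- B to move --
(1,1): flips 1 -> legal
(1,2): flips 1 -> legal
(4,1): no bracket -> illegal
(4,3): no bracket -> illegal
(5,2): flips 1 -> legal
(5,4): no bracket -> illegal
B mobility = 3
-- W to move --
(0,2): no bracket -> illegal
(0,4): flips 1 -> legal
(1,0): no bracket -> illegal
(1,1): no bracket -> illegal
(1,2): no bracket -> illegal
(1,4): no bracket -> illegal
(2,0): flips 2 -> legal
(2,4): flips 2 -> legal
(3,4): no bracket -> illegal
(3,5): flips 1 -> legal
(4,0): flips 1 -> legal
(4,1): no bracket -> illegal
(4,3): no bracket -> illegal
(4,5): no bracket -> illegal
(5,0): no bracket -> illegal
(5,2): no bracket -> illegal
(5,4): no bracket -> illegal
(5,5): flips 2 -> legal
W mobility = 6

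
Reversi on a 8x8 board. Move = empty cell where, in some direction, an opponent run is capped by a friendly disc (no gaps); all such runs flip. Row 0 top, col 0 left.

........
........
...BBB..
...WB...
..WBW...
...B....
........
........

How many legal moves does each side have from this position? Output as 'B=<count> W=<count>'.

Answer: B=7 W=7

Derivation:
-- B to move --
(2,2): no bracket -> illegal
(3,1): flips 1 -> legal
(3,2): flips 1 -> legal
(3,5): flips 1 -> legal
(4,1): flips 1 -> legal
(4,5): flips 1 -> legal
(5,1): flips 2 -> legal
(5,2): no bracket -> illegal
(5,4): flips 1 -> legal
(5,5): no bracket -> illegal
B mobility = 7
-- W to move --
(1,2): no bracket -> illegal
(1,3): flips 1 -> legal
(1,4): flips 2 -> legal
(1,5): flips 1 -> legal
(1,6): no bracket -> illegal
(2,2): no bracket -> illegal
(2,6): no bracket -> illegal
(3,2): no bracket -> illegal
(3,5): flips 1 -> legal
(3,6): no bracket -> illegal
(4,5): no bracket -> illegal
(5,2): no bracket -> illegal
(5,4): no bracket -> illegal
(6,2): flips 1 -> legal
(6,3): flips 2 -> legal
(6,4): flips 1 -> legal
W mobility = 7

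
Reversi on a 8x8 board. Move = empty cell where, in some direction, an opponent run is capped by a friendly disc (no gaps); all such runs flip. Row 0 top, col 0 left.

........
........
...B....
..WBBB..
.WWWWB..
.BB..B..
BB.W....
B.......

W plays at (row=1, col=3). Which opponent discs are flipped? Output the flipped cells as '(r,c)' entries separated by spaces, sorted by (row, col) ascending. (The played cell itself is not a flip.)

Answer: (2,3) (3,3)

Derivation:
Dir NW: first cell '.' (not opp) -> no flip
Dir N: first cell '.' (not opp) -> no flip
Dir NE: first cell '.' (not opp) -> no flip
Dir W: first cell '.' (not opp) -> no flip
Dir E: first cell '.' (not opp) -> no flip
Dir SW: first cell '.' (not opp) -> no flip
Dir S: opp run (2,3) (3,3) capped by W -> flip
Dir SE: first cell '.' (not opp) -> no flip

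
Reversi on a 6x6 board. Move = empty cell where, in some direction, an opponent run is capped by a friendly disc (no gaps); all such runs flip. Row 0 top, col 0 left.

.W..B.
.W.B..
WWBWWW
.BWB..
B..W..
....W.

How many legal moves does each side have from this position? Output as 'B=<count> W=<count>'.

-- B to move --
(0,0): flips 1 -> legal
(0,2): no bracket -> illegal
(1,0): no bracket -> illegal
(1,2): no bracket -> illegal
(1,4): no bracket -> illegal
(1,5): flips 1 -> legal
(3,0): no bracket -> illegal
(3,4): no bracket -> illegal
(3,5): flips 1 -> legal
(4,1): no bracket -> illegal
(4,2): flips 1 -> legal
(4,4): no bracket -> illegal
(4,5): no bracket -> illegal
(5,2): no bracket -> illegal
(5,3): flips 1 -> legal
(5,5): no bracket -> illegal
B mobility = 5
-- W to move --
(0,2): flips 1 -> legal
(0,3): flips 1 -> legal
(0,5): no bracket -> illegal
(1,2): flips 1 -> legal
(1,4): no bracket -> illegal
(1,5): no bracket -> illegal
(3,0): flips 1 -> legal
(3,4): flips 1 -> legal
(4,1): flips 1 -> legal
(4,2): flips 2 -> legal
(4,4): flips 2 -> legal
(5,0): no bracket -> illegal
(5,1): no bracket -> illegal
W mobility = 8

Answer: B=5 W=8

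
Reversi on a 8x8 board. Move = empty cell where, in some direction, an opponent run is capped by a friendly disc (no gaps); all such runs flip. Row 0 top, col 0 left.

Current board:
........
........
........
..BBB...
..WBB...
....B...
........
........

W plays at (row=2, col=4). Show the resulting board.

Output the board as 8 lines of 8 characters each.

Answer: ........
........
....W...
..BWB...
..WBB...
....B...
........
........

Derivation:
Place W at (2,4); scan 8 dirs for brackets.
Dir NW: first cell '.' (not opp) -> no flip
Dir N: first cell '.' (not opp) -> no flip
Dir NE: first cell '.' (not opp) -> no flip
Dir W: first cell '.' (not opp) -> no flip
Dir E: first cell '.' (not opp) -> no flip
Dir SW: opp run (3,3) capped by W -> flip
Dir S: opp run (3,4) (4,4) (5,4), next='.' -> no flip
Dir SE: first cell '.' (not opp) -> no flip
All flips: (3,3)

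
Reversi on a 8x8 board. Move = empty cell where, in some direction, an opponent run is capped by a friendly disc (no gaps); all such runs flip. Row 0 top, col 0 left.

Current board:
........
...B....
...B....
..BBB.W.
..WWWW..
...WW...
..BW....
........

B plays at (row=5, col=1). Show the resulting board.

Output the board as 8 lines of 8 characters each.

Place B at (5,1); scan 8 dirs for brackets.
Dir NW: first cell '.' (not opp) -> no flip
Dir N: first cell '.' (not opp) -> no flip
Dir NE: opp run (4,2) capped by B -> flip
Dir W: first cell '.' (not opp) -> no flip
Dir E: first cell '.' (not opp) -> no flip
Dir SW: first cell '.' (not opp) -> no flip
Dir S: first cell '.' (not opp) -> no flip
Dir SE: first cell 'B' (not opp) -> no flip
All flips: (4,2)

Answer: ........
...B....
...B....
..BBB.W.
..BWWW..
.B.WW...
..BW....
........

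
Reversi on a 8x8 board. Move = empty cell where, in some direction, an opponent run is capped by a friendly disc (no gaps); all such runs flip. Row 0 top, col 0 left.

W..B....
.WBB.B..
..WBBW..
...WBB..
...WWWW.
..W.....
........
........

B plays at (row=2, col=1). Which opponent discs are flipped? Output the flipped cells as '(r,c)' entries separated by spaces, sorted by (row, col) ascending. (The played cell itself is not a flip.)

Dir NW: first cell '.' (not opp) -> no flip
Dir N: opp run (1,1), next='.' -> no flip
Dir NE: first cell 'B' (not opp) -> no flip
Dir W: first cell '.' (not opp) -> no flip
Dir E: opp run (2,2) capped by B -> flip
Dir SW: first cell '.' (not opp) -> no flip
Dir S: first cell '.' (not opp) -> no flip
Dir SE: first cell '.' (not opp) -> no flip

Answer: (2,2)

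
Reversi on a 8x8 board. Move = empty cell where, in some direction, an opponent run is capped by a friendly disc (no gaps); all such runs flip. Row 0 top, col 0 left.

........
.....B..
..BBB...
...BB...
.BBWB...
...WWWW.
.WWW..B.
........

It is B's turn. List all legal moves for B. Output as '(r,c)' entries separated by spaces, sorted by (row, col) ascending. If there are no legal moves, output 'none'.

(3,2): no bracket -> illegal
(4,5): no bracket -> illegal
(4,6): flips 1 -> legal
(4,7): no bracket -> illegal
(5,0): no bracket -> illegal
(5,1): no bracket -> illegal
(5,2): flips 1 -> legal
(5,7): no bracket -> illegal
(6,0): no bracket -> illegal
(6,4): flips 2 -> legal
(6,5): no bracket -> illegal
(6,7): no bracket -> illegal
(7,0): no bracket -> illegal
(7,1): flips 2 -> legal
(7,2): no bracket -> illegal
(7,3): flips 3 -> legal
(7,4): no bracket -> illegal

Answer: (4,6) (5,2) (6,4) (7,1) (7,3)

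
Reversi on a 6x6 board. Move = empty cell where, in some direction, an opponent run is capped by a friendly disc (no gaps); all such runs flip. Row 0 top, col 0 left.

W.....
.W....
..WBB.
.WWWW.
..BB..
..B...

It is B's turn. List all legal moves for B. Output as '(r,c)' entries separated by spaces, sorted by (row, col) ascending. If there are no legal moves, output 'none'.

Answer: (1,2) (2,0) (2,1) (2,5) (4,1) (4,4) (4,5)

Derivation:
(0,1): no bracket -> illegal
(0,2): no bracket -> illegal
(1,0): no bracket -> illegal
(1,2): flips 2 -> legal
(1,3): no bracket -> illegal
(2,0): flips 1 -> legal
(2,1): flips 2 -> legal
(2,5): flips 1 -> legal
(3,0): no bracket -> illegal
(3,5): no bracket -> illegal
(4,0): no bracket -> illegal
(4,1): flips 1 -> legal
(4,4): flips 1 -> legal
(4,5): flips 1 -> legal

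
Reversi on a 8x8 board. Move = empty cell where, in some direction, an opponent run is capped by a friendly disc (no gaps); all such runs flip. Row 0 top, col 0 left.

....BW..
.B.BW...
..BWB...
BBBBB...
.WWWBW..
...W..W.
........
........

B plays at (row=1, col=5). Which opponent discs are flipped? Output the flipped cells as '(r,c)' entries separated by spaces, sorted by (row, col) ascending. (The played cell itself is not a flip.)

Answer: (1,4)

Derivation:
Dir NW: first cell 'B' (not opp) -> no flip
Dir N: opp run (0,5), next=edge -> no flip
Dir NE: first cell '.' (not opp) -> no flip
Dir W: opp run (1,4) capped by B -> flip
Dir E: first cell '.' (not opp) -> no flip
Dir SW: first cell 'B' (not opp) -> no flip
Dir S: first cell '.' (not opp) -> no flip
Dir SE: first cell '.' (not opp) -> no flip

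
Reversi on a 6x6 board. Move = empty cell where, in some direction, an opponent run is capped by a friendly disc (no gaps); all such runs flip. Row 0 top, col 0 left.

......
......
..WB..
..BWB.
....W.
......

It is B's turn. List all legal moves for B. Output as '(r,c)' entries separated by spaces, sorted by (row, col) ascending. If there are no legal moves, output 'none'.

(1,1): no bracket -> illegal
(1,2): flips 1 -> legal
(1,3): no bracket -> illegal
(2,1): flips 1 -> legal
(2,4): no bracket -> illegal
(3,1): no bracket -> illegal
(3,5): no bracket -> illegal
(4,2): no bracket -> illegal
(4,3): flips 1 -> legal
(4,5): no bracket -> illegal
(5,3): no bracket -> illegal
(5,4): flips 1 -> legal
(5,5): no bracket -> illegal

Answer: (1,2) (2,1) (4,3) (5,4)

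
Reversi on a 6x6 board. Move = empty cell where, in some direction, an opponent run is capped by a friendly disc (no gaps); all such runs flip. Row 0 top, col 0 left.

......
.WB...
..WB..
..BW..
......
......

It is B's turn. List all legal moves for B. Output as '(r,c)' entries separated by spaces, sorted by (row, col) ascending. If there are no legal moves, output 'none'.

(0,0): no bracket -> illegal
(0,1): no bracket -> illegal
(0,2): no bracket -> illegal
(1,0): flips 1 -> legal
(1,3): no bracket -> illegal
(2,0): no bracket -> illegal
(2,1): flips 1 -> legal
(2,4): no bracket -> illegal
(3,1): no bracket -> illegal
(3,4): flips 1 -> legal
(4,2): no bracket -> illegal
(4,3): flips 1 -> legal
(4,4): no bracket -> illegal

Answer: (1,0) (2,1) (3,4) (4,3)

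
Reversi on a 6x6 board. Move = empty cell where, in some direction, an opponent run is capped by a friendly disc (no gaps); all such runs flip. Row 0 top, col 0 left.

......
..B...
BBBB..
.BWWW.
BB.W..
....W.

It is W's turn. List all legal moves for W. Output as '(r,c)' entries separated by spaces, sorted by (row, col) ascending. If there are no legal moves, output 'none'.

Answer: (0,1) (0,2) (1,0) (1,1) (1,3) (1,4) (3,0) (5,0)

Derivation:
(0,1): flips 2 -> legal
(0,2): flips 2 -> legal
(0,3): no bracket -> illegal
(1,0): flips 1 -> legal
(1,1): flips 1 -> legal
(1,3): flips 1 -> legal
(1,4): flips 1 -> legal
(2,4): no bracket -> illegal
(3,0): flips 1 -> legal
(4,2): no bracket -> illegal
(5,0): flips 1 -> legal
(5,1): no bracket -> illegal
(5,2): no bracket -> illegal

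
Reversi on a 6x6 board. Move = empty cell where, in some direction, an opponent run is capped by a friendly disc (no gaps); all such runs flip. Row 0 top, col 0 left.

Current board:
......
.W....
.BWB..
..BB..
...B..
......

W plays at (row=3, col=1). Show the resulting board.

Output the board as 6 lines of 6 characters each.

Answer: ......
.W....
.WWB..
.WBB..
...B..
......

Derivation:
Place W at (3,1); scan 8 dirs for brackets.
Dir NW: first cell '.' (not opp) -> no flip
Dir N: opp run (2,1) capped by W -> flip
Dir NE: first cell 'W' (not opp) -> no flip
Dir W: first cell '.' (not opp) -> no flip
Dir E: opp run (3,2) (3,3), next='.' -> no flip
Dir SW: first cell '.' (not opp) -> no flip
Dir S: first cell '.' (not opp) -> no flip
Dir SE: first cell '.' (not opp) -> no flip
All flips: (2,1)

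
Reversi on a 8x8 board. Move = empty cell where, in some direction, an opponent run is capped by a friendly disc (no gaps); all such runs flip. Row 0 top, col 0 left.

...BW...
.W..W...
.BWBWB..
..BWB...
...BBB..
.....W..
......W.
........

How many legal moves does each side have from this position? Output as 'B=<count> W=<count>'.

Answer: B=6 W=11

Derivation:
-- B to move --
(0,0): flips 3 -> legal
(0,1): flips 1 -> legal
(0,2): no bracket -> illegal
(0,5): flips 2 -> legal
(1,0): no bracket -> illegal
(1,2): flips 1 -> legal
(1,3): no bracket -> illegal
(1,5): no bracket -> illegal
(2,0): no bracket -> illegal
(3,1): no bracket -> illegal
(3,5): no bracket -> illegal
(4,2): no bracket -> illegal
(4,6): no bracket -> illegal
(5,4): no bracket -> illegal
(5,6): no bracket -> illegal
(5,7): no bracket -> illegal
(6,4): no bracket -> illegal
(6,5): flips 1 -> legal
(6,7): no bracket -> illegal
(7,5): no bracket -> illegal
(7,6): no bracket -> illegal
(7,7): flips 2 -> legal
B mobility = 6
-- W to move --
(0,2): flips 1 -> legal
(1,0): no bracket -> illegal
(1,2): no bracket -> illegal
(1,3): flips 1 -> legal
(1,5): no bracket -> illegal
(1,6): no bracket -> illegal
(2,0): flips 1 -> legal
(2,6): flips 1 -> legal
(3,0): no bracket -> illegal
(3,1): flips 2 -> legal
(3,5): flips 2 -> legal
(3,6): flips 1 -> legal
(4,1): flips 2 -> legal
(4,2): flips 1 -> legal
(4,6): no bracket -> illegal
(5,2): no bracket -> illegal
(5,3): flips 1 -> legal
(5,4): flips 2 -> legal
(5,6): no bracket -> illegal
W mobility = 11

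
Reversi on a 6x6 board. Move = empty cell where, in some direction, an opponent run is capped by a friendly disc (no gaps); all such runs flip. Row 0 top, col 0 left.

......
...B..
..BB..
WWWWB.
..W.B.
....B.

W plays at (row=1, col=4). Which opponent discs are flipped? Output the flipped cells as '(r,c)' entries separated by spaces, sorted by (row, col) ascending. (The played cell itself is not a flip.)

Answer: (2,3)

Derivation:
Dir NW: first cell '.' (not opp) -> no flip
Dir N: first cell '.' (not opp) -> no flip
Dir NE: first cell '.' (not opp) -> no flip
Dir W: opp run (1,3), next='.' -> no flip
Dir E: first cell '.' (not opp) -> no flip
Dir SW: opp run (2,3) capped by W -> flip
Dir S: first cell '.' (not opp) -> no flip
Dir SE: first cell '.' (not opp) -> no flip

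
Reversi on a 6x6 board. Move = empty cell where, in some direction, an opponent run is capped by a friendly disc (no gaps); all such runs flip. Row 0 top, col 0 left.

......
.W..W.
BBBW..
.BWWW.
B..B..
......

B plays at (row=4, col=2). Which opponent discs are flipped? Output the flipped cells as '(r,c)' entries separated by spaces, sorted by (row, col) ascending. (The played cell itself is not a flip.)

Dir NW: first cell 'B' (not opp) -> no flip
Dir N: opp run (3,2) capped by B -> flip
Dir NE: opp run (3,3), next='.' -> no flip
Dir W: first cell '.' (not opp) -> no flip
Dir E: first cell 'B' (not opp) -> no flip
Dir SW: first cell '.' (not opp) -> no flip
Dir S: first cell '.' (not opp) -> no flip
Dir SE: first cell '.' (not opp) -> no flip

Answer: (3,2)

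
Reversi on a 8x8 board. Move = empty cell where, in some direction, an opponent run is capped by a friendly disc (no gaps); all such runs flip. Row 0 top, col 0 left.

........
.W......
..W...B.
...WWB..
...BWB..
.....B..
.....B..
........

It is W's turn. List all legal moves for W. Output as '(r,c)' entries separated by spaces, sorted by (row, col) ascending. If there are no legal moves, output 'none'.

(1,5): no bracket -> illegal
(1,6): no bracket -> illegal
(1,7): flips 2 -> legal
(2,4): no bracket -> illegal
(2,5): no bracket -> illegal
(2,7): no bracket -> illegal
(3,2): no bracket -> illegal
(3,6): flips 1 -> legal
(3,7): no bracket -> illegal
(4,2): flips 1 -> legal
(4,6): flips 1 -> legal
(5,2): flips 1 -> legal
(5,3): flips 1 -> legal
(5,4): no bracket -> illegal
(5,6): flips 1 -> legal
(6,4): no bracket -> illegal
(6,6): flips 1 -> legal
(7,4): no bracket -> illegal
(7,5): no bracket -> illegal
(7,6): no bracket -> illegal

Answer: (1,7) (3,6) (4,2) (4,6) (5,2) (5,3) (5,6) (6,6)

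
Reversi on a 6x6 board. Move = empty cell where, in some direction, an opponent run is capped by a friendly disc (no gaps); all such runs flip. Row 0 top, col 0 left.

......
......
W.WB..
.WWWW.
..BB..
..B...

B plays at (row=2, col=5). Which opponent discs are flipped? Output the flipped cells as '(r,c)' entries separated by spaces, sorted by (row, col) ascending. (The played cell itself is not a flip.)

Dir NW: first cell '.' (not opp) -> no flip
Dir N: first cell '.' (not opp) -> no flip
Dir NE: edge -> no flip
Dir W: first cell '.' (not opp) -> no flip
Dir E: edge -> no flip
Dir SW: opp run (3,4) capped by B -> flip
Dir S: first cell '.' (not opp) -> no flip
Dir SE: edge -> no flip

Answer: (3,4)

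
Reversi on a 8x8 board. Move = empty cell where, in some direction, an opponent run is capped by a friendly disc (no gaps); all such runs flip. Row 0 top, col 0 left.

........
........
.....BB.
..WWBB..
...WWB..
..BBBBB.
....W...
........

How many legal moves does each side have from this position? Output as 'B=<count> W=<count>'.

-- B to move --
(2,1): flips 2 -> legal
(2,2): flips 2 -> legal
(2,3): flips 2 -> legal
(2,4): no bracket -> illegal
(3,1): flips 2 -> legal
(4,1): no bracket -> illegal
(4,2): flips 2 -> legal
(6,3): no bracket -> illegal
(6,5): no bracket -> illegal
(7,3): flips 1 -> legal
(7,4): flips 1 -> legal
(7,5): flips 1 -> legal
B mobility = 8
-- W to move --
(1,4): no bracket -> illegal
(1,5): no bracket -> illegal
(1,6): flips 2 -> legal
(1,7): flips 2 -> legal
(2,3): no bracket -> illegal
(2,4): flips 1 -> legal
(2,7): no bracket -> illegal
(3,6): flips 2 -> legal
(3,7): no bracket -> illegal
(4,1): no bracket -> illegal
(4,2): flips 1 -> legal
(4,6): flips 2 -> legal
(4,7): no bracket -> illegal
(5,1): no bracket -> illegal
(5,7): no bracket -> illegal
(6,1): flips 1 -> legal
(6,2): flips 1 -> legal
(6,3): flips 1 -> legal
(6,5): flips 1 -> legal
(6,6): flips 1 -> legal
(6,7): no bracket -> illegal
W mobility = 11

Answer: B=8 W=11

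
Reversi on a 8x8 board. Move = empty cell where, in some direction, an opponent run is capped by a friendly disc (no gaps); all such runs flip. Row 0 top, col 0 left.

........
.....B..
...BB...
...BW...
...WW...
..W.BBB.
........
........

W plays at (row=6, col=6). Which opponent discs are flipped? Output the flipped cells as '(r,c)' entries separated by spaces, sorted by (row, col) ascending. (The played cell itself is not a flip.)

Dir NW: opp run (5,5) capped by W -> flip
Dir N: opp run (5,6), next='.' -> no flip
Dir NE: first cell '.' (not opp) -> no flip
Dir W: first cell '.' (not opp) -> no flip
Dir E: first cell '.' (not opp) -> no flip
Dir SW: first cell '.' (not opp) -> no flip
Dir S: first cell '.' (not opp) -> no flip
Dir SE: first cell '.' (not opp) -> no flip

Answer: (5,5)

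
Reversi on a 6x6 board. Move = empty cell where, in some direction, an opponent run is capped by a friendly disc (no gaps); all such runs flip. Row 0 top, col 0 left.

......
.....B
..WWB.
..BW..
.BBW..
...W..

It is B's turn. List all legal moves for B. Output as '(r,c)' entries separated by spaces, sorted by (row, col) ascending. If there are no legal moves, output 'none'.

(1,1): no bracket -> illegal
(1,2): flips 1 -> legal
(1,3): no bracket -> illegal
(1,4): flips 1 -> legal
(2,1): flips 2 -> legal
(3,1): no bracket -> illegal
(3,4): flips 1 -> legal
(4,4): flips 1 -> legal
(5,2): no bracket -> illegal
(5,4): flips 1 -> legal

Answer: (1,2) (1,4) (2,1) (3,4) (4,4) (5,4)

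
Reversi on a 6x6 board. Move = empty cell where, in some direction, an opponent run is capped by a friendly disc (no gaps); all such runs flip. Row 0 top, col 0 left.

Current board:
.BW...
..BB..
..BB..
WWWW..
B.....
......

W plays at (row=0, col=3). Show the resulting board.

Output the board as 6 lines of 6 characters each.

Place W at (0,3); scan 8 dirs for brackets.
Dir NW: edge -> no flip
Dir N: edge -> no flip
Dir NE: edge -> no flip
Dir W: first cell 'W' (not opp) -> no flip
Dir E: first cell '.' (not opp) -> no flip
Dir SW: opp run (1,2), next='.' -> no flip
Dir S: opp run (1,3) (2,3) capped by W -> flip
Dir SE: first cell '.' (not opp) -> no flip
All flips: (1,3) (2,3)

Answer: .BWW..
..BW..
..BW..
WWWW..
B.....
......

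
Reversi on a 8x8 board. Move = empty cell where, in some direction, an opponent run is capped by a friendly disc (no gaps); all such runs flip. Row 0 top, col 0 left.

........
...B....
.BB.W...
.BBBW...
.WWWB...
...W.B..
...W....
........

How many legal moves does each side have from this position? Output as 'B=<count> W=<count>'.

Answer: B=11 W=10

Derivation:
-- B to move --
(1,4): flips 2 -> legal
(1,5): flips 1 -> legal
(2,3): no bracket -> illegal
(2,5): no bracket -> illegal
(3,0): no bracket -> illegal
(3,5): flips 2 -> legal
(4,0): flips 3 -> legal
(4,5): no bracket -> illegal
(5,0): flips 1 -> legal
(5,1): flips 2 -> legal
(5,2): flips 1 -> legal
(5,4): flips 1 -> legal
(6,2): flips 1 -> legal
(6,4): flips 2 -> legal
(7,2): no bracket -> illegal
(7,3): flips 3 -> legal
(7,4): no bracket -> illegal
B mobility = 11
-- W to move --
(0,2): flips 1 -> legal
(0,3): no bracket -> illegal
(0,4): no bracket -> illegal
(1,0): flips 2 -> legal
(1,1): flips 2 -> legal
(1,2): flips 2 -> legal
(1,4): no bracket -> illegal
(2,0): flips 1 -> legal
(2,3): flips 2 -> legal
(3,0): flips 3 -> legal
(3,5): flips 1 -> legal
(4,0): no bracket -> illegal
(4,5): flips 1 -> legal
(4,6): no bracket -> illegal
(5,4): flips 1 -> legal
(5,6): no bracket -> illegal
(6,4): no bracket -> illegal
(6,5): no bracket -> illegal
(6,6): no bracket -> illegal
W mobility = 10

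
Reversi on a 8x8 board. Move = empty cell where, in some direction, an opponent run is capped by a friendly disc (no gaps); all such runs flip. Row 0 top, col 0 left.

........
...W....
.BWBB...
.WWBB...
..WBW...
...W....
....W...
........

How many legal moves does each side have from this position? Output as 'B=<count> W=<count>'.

-- B to move --
(0,2): flips 1 -> legal
(0,3): flips 1 -> legal
(0,4): no bracket -> illegal
(1,1): flips 1 -> legal
(1,2): no bracket -> illegal
(1,4): no bracket -> illegal
(2,0): no bracket -> illegal
(3,0): flips 2 -> legal
(3,5): no bracket -> illegal
(4,0): no bracket -> illegal
(4,1): flips 3 -> legal
(4,5): flips 1 -> legal
(5,1): flips 1 -> legal
(5,2): no bracket -> illegal
(5,4): flips 1 -> legal
(5,5): flips 1 -> legal
(6,2): no bracket -> illegal
(6,3): flips 1 -> legal
(6,5): no bracket -> illegal
(7,3): no bracket -> illegal
(7,4): no bracket -> illegal
(7,5): no bracket -> illegal
B mobility = 10
-- W to move --
(1,0): flips 1 -> legal
(1,1): flips 1 -> legal
(1,2): no bracket -> illegal
(1,4): flips 3 -> legal
(1,5): flips 2 -> legal
(2,0): flips 1 -> legal
(2,5): flips 2 -> legal
(3,0): no bracket -> illegal
(3,5): flips 3 -> legal
(4,5): no bracket -> illegal
(5,2): no bracket -> illegal
(5,4): flips 1 -> legal
W mobility = 8

Answer: B=10 W=8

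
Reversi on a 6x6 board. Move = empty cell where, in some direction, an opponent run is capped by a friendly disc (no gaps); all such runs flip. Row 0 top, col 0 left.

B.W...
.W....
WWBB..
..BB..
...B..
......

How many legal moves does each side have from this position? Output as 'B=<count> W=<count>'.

Answer: B=1 W=3

Derivation:
-- B to move --
(0,1): no bracket -> illegal
(0,3): no bracket -> illegal
(1,0): flips 1 -> legal
(1,2): no bracket -> illegal
(1,3): no bracket -> illegal
(3,0): no bracket -> illegal
(3,1): no bracket -> illegal
B mobility = 1
-- W to move --
(0,1): no bracket -> illegal
(1,0): no bracket -> illegal
(1,2): no bracket -> illegal
(1,3): no bracket -> illegal
(1,4): no bracket -> illegal
(2,4): flips 2 -> legal
(3,1): no bracket -> illegal
(3,4): no bracket -> illegal
(4,1): no bracket -> illegal
(4,2): no bracket -> illegal
(4,4): flips 2 -> legal
(5,2): no bracket -> illegal
(5,3): no bracket -> illegal
(5,4): flips 2 -> legal
W mobility = 3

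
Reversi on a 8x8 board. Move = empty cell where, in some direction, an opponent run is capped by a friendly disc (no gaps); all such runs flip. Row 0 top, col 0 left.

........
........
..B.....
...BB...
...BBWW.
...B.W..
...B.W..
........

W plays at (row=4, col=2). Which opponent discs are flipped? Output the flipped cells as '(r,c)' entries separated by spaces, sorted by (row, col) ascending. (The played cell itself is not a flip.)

Answer: (4,3) (4,4)

Derivation:
Dir NW: first cell '.' (not opp) -> no flip
Dir N: first cell '.' (not opp) -> no flip
Dir NE: opp run (3,3), next='.' -> no flip
Dir W: first cell '.' (not opp) -> no flip
Dir E: opp run (4,3) (4,4) capped by W -> flip
Dir SW: first cell '.' (not opp) -> no flip
Dir S: first cell '.' (not opp) -> no flip
Dir SE: opp run (5,3), next='.' -> no flip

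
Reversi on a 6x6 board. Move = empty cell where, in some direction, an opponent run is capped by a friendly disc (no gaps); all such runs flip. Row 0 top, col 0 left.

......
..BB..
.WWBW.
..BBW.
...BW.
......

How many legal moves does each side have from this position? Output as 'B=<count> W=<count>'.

Answer: B=10 W=8

Derivation:
-- B to move --
(1,0): flips 1 -> legal
(1,1): flips 1 -> legal
(1,4): no bracket -> illegal
(1,5): flips 1 -> legal
(2,0): flips 2 -> legal
(2,5): flips 2 -> legal
(3,0): flips 1 -> legal
(3,1): flips 1 -> legal
(3,5): flips 2 -> legal
(4,5): flips 2 -> legal
(5,3): no bracket -> illegal
(5,4): no bracket -> illegal
(5,5): flips 1 -> legal
B mobility = 10
-- W to move --
(0,1): flips 2 -> legal
(0,2): flips 2 -> legal
(0,3): flips 1 -> legal
(0,4): flips 1 -> legal
(1,1): no bracket -> illegal
(1,4): no bracket -> illegal
(3,1): flips 2 -> legal
(4,1): no bracket -> illegal
(4,2): flips 3 -> legal
(5,2): flips 1 -> legal
(5,3): no bracket -> illegal
(5,4): flips 2 -> legal
W mobility = 8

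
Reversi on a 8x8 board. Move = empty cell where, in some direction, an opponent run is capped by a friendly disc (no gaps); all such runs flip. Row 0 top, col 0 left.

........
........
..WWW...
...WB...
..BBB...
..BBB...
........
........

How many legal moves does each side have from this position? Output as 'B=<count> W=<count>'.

Answer: B=6 W=6

Derivation:
-- B to move --
(1,1): flips 2 -> legal
(1,2): flips 1 -> legal
(1,3): flips 2 -> legal
(1,4): flips 1 -> legal
(1,5): flips 2 -> legal
(2,1): no bracket -> illegal
(2,5): no bracket -> illegal
(3,1): no bracket -> illegal
(3,2): flips 1 -> legal
(3,5): no bracket -> illegal
B mobility = 6
-- W to move --
(2,5): no bracket -> illegal
(3,1): no bracket -> illegal
(3,2): no bracket -> illegal
(3,5): flips 1 -> legal
(4,1): no bracket -> illegal
(4,5): flips 1 -> legal
(5,1): flips 1 -> legal
(5,5): flips 1 -> legal
(6,1): no bracket -> illegal
(6,2): no bracket -> illegal
(6,3): flips 2 -> legal
(6,4): flips 3 -> legal
(6,5): no bracket -> illegal
W mobility = 6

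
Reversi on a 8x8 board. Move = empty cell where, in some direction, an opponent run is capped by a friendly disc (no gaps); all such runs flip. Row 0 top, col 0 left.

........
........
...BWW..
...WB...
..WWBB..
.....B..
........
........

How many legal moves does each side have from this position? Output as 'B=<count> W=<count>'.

-- B to move --
(1,3): no bracket -> illegal
(1,4): flips 1 -> legal
(1,5): no bracket -> illegal
(1,6): flips 1 -> legal
(2,2): flips 1 -> legal
(2,6): flips 2 -> legal
(3,1): no bracket -> illegal
(3,2): flips 1 -> legal
(3,5): no bracket -> illegal
(3,6): no bracket -> illegal
(4,1): flips 2 -> legal
(5,1): no bracket -> illegal
(5,2): flips 1 -> legal
(5,3): flips 2 -> legal
(5,4): no bracket -> illegal
B mobility = 8
-- W to move --
(1,2): no bracket -> illegal
(1,3): flips 1 -> legal
(1,4): no bracket -> illegal
(2,2): flips 1 -> legal
(3,2): no bracket -> illegal
(3,5): flips 1 -> legal
(3,6): no bracket -> illegal
(4,6): flips 2 -> legal
(5,3): no bracket -> illegal
(5,4): flips 2 -> legal
(5,6): no bracket -> illegal
(6,4): no bracket -> illegal
(6,5): no bracket -> illegal
(6,6): flips 2 -> legal
W mobility = 6

Answer: B=8 W=6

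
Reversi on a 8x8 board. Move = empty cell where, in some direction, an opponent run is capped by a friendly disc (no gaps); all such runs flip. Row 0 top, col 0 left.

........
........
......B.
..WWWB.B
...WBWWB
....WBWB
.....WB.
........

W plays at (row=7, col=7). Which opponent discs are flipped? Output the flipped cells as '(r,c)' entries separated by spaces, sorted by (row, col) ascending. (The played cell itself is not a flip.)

Dir NW: opp run (6,6) (5,5) (4,4) capped by W -> flip
Dir N: first cell '.' (not opp) -> no flip
Dir NE: edge -> no flip
Dir W: first cell '.' (not opp) -> no flip
Dir E: edge -> no flip
Dir SW: edge -> no flip
Dir S: edge -> no flip
Dir SE: edge -> no flip

Answer: (4,4) (5,5) (6,6)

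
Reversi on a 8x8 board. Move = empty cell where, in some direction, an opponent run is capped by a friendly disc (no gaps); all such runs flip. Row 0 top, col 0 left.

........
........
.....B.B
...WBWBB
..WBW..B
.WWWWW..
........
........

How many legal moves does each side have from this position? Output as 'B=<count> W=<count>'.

Answer: B=8 W=4

Derivation:
-- B to move --
(2,2): no bracket -> illegal
(2,3): flips 1 -> legal
(2,4): no bracket -> illegal
(2,6): no bracket -> illegal
(3,1): no bracket -> illegal
(3,2): flips 1 -> legal
(4,0): no bracket -> illegal
(4,1): flips 1 -> legal
(4,5): flips 2 -> legal
(4,6): no bracket -> illegal
(5,0): no bracket -> illegal
(5,6): no bracket -> illegal
(6,0): no bracket -> illegal
(6,1): flips 1 -> legal
(6,2): no bracket -> illegal
(6,3): flips 1 -> legal
(6,4): flips 2 -> legal
(6,5): flips 1 -> legal
(6,6): no bracket -> illegal
B mobility = 8
-- W to move --
(1,4): no bracket -> illegal
(1,5): flips 1 -> legal
(1,6): flips 3 -> legal
(1,7): no bracket -> illegal
(2,3): no bracket -> illegal
(2,4): flips 1 -> legal
(2,6): no bracket -> illegal
(3,2): flips 1 -> legal
(4,5): no bracket -> illegal
(4,6): no bracket -> illegal
(5,6): no bracket -> illegal
(5,7): no bracket -> illegal
W mobility = 4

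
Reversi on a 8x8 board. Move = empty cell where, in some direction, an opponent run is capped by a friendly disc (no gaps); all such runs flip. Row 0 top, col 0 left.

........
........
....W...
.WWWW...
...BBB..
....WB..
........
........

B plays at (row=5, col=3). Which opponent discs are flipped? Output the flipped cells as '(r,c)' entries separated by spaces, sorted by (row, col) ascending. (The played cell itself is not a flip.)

Answer: (5,4)

Derivation:
Dir NW: first cell '.' (not opp) -> no flip
Dir N: first cell 'B' (not opp) -> no flip
Dir NE: first cell 'B' (not opp) -> no flip
Dir W: first cell '.' (not opp) -> no flip
Dir E: opp run (5,4) capped by B -> flip
Dir SW: first cell '.' (not opp) -> no flip
Dir S: first cell '.' (not opp) -> no flip
Dir SE: first cell '.' (not opp) -> no flip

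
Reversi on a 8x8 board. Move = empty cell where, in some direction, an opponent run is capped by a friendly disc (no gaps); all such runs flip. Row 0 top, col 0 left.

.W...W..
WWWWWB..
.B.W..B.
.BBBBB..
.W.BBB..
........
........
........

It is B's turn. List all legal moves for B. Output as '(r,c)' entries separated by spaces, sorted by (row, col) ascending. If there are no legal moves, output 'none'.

Answer: (0,3) (5,0) (5,1)

Derivation:
(0,0): no bracket -> illegal
(0,2): no bracket -> illegal
(0,3): flips 3 -> legal
(0,4): no bracket -> illegal
(0,6): no bracket -> illegal
(1,6): no bracket -> illegal
(2,0): no bracket -> illegal
(2,2): no bracket -> illegal
(2,4): no bracket -> illegal
(2,5): no bracket -> illegal
(3,0): no bracket -> illegal
(4,0): no bracket -> illegal
(4,2): no bracket -> illegal
(5,0): flips 1 -> legal
(5,1): flips 1 -> legal
(5,2): no bracket -> illegal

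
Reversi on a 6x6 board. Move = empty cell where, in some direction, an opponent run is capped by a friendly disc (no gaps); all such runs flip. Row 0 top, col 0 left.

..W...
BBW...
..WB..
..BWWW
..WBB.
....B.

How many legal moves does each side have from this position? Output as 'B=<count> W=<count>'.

Answer: B=8 W=9

Derivation:
-- B to move --
(0,1): flips 1 -> legal
(0,3): no bracket -> illegal
(1,3): flips 1 -> legal
(2,1): flips 1 -> legal
(2,4): flips 1 -> legal
(2,5): flips 1 -> legal
(3,1): no bracket -> illegal
(4,1): flips 1 -> legal
(4,5): flips 1 -> legal
(5,1): no bracket -> illegal
(5,2): flips 1 -> legal
(5,3): no bracket -> illegal
B mobility = 8
-- W to move --
(0,0): flips 1 -> legal
(0,1): no bracket -> illegal
(1,3): flips 1 -> legal
(1,4): no bracket -> illegal
(2,0): flips 1 -> legal
(2,1): no bracket -> illegal
(2,4): flips 1 -> legal
(3,1): flips 1 -> legal
(4,1): no bracket -> illegal
(4,5): flips 2 -> legal
(5,2): flips 1 -> legal
(5,3): flips 2 -> legal
(5,5): flips 1 -> legal
W mobility = 9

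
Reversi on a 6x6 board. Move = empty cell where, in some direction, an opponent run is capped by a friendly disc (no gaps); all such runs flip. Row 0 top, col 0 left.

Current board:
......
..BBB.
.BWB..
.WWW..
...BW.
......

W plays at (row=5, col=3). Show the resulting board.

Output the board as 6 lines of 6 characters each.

Place W at (5,3); scan 8 dirs for brackets.
Dir NW: first cell '.' (not opp) -> no flip
Dir N: opp run (4,3) capped by W -> flip
Dir NE: first cell 'W' (not opp) -> no flip
Dir W: first cell '.' (not opp) -> no flip
Dir E: first cell '.' (not opp) -> no flip
Dir SW: edge -> no flip
Dir S: edge -> no flip
Dir SE: edge -> no flip
All flips: (4,3)

Answer: ......
..BBB.
.BWB..
.WWW..
...WW.
...W..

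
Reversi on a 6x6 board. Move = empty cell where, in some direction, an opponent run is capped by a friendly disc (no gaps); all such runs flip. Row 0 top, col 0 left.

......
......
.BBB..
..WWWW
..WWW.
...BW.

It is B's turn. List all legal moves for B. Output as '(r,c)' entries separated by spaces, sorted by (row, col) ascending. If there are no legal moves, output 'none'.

Answer: (3,1) (4,1) (4,5) (5,2) (5,5)

Derivation:
(2,4): no bracket -> illegal
(2,5): no bracket -> illegal
(3,1): flips 1 -> legal
(4,1): flips 1 -> legal
(4,5): flips 1 -> legal
(5,1): no bracket -> illegal
(5,2): flips 2 -> legal
(5,5): flips 3 -> legal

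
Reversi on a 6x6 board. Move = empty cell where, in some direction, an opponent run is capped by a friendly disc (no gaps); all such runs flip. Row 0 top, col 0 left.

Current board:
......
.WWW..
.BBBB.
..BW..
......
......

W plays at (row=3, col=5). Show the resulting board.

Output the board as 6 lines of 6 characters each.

Answer: ......
.WWW..
.BBBW.
..BW.W
......
......

Derivation:
Place W at (3,5); scan 8 dirs for brackets.
Dir NW: opp run (2,4) capped by W -> flip
Dir N: first cell '.' (not opp) -> no flip
Dir NE: edge -> no flip
Dir W: first cell '.' (not opp) -> no flip
Dir E: edge -> no flip
Dir SW: first cell '.' (not opp) -> no flip
Dir S: first cell '.' (not opp) -> no flip
Dir SE: edge -> no flip
All flips: (2,4)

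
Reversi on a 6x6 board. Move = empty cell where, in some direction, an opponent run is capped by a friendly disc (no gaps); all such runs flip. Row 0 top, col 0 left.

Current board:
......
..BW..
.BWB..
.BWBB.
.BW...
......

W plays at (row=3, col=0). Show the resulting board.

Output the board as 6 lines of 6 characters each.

Place W at (3,0); scan 8 dirs for brackets.
Dir NW: edge -> no flip
Dir N: first cell '.' (not opp) -> no flip
Dir NE: opp run (2,1) (1,2), next='.' -> no flip
Dir W: edge -> no flip
Dir E: opp run (3,1) capped by W -> flip
Dir SW: edge -> no flip
Dir S: first cell '.' (not opp) -> no flip
Dir SE: opp run (4,1), next='.' -> no flip
All flips: (3,1)

Answer: ......
..BW..
.BWB..
WWWBB.
.BW...
......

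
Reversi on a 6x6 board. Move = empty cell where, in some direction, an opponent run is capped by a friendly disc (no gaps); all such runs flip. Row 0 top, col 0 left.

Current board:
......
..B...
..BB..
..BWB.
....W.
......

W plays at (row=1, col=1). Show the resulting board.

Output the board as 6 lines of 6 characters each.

Place W at (1,1); scan 8 dirs for brackets.
Dir NW: first cell '.' (not opp) -> no flip
Dir N: first cell '.' (not opp) -> no flip
Dir NE: first cell '.' (not opp) -> no flip
Dir W: first cell '.' (not opp) -> no flip
Dir E: opp run (1,2), next='.' -> no flip
Dir SW: first cell '.' (not opp) -> no flip
Dir S: first cell '.' (not opp) -> no flip
Dir SE: opp run (2,2) capped by W -> flip
All flips: (2,2)

Answer: ......
.WB...
..WB..
..BWB.
....W.
......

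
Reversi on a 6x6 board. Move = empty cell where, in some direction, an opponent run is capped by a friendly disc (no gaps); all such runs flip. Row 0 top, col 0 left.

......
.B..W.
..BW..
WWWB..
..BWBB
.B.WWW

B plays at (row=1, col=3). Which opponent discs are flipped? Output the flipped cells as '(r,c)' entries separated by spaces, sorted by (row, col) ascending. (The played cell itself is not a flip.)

Dir NW: first cell '.' (not opp) -> no flip
Dir N: first cell '.' (not opp) -> no flip
Dir NE: first cell '.' (not opp) -> no flip
Dir W: first cell '.' (not opp) -> no flip
Dir E: opp run (1,4), next='.' -> no flip
Dir SW: first cell 'B' (not opp) -> no flip
Dir S: opp run (2,3) capped by B -> flip
Dir SE: first cell '.' (not opp) -> no flip

Answer: (2,3)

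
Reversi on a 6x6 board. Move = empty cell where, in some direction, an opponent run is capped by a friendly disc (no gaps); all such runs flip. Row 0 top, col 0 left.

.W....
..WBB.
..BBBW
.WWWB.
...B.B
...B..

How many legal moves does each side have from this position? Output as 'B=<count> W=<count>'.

Answer: B=8 W=9

Derivation:
-- B to move --
(0,0): no bracket -> illegal
(0,2): flips 1 -> legal
(0,3): no bracket -> illegal
(1,0): no bracket -> illegal
(1,1): flips 1 -> legal
(1,5): no bracket -> illegal
(2,0): no bracket -> illegal
(2,1): flips 1 -> legal
(3,0): flips 3 -> legal
(3,5): no bracket -> illegal
(4,0): flips 1 -> legal
(4,1): flips 1 -> legal
(4,2): flips 2 -> legal
(4,4): flips 1 -> legal
B mobility = 8
-- W to move --
(0,2): no bracket -> illegal
(0,3): flips 3 -> legal
(0,4): flips 2 -> legal
(0,5): flips 2 -> legal
(1,1): flips 1 -> legal
(1,5): flips 3 -> legal
(2,1): flips 3 -> legal
(3,5): flips 1 -> legal
(4,2): no bracket -> illegal
(4,4): no bracket -> illegal
(5,2): flips 2 -> legal
(5,4): flips 1 -> legal
(5,5): no bracket -> illegal
W mobility = 9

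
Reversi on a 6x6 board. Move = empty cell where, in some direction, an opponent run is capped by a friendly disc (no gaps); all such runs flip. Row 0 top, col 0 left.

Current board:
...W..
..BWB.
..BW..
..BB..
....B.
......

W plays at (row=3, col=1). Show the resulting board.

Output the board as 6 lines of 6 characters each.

Answer: ...W..
..BWB.
..WW..
.WBB..
....B.
......

Derivation:
Place W at (3,1); scan 8 dirs for brackets.
Dir NW: first cell '.' (not opp) -> no flip
Dir N: first cell '.' (not opp) -> no flip
Dir NE: opp run (2,2) capped by W -> flip
Dir W: first cell '.' (not opp) -> no flip
Dir E: opp run (3,2) (3,3), next='.' -> no flip
Dir SW: first cell '.' (not opp) -> no flip
Dir S: first cell '.' (not opp) -> no flip
Dir SE: first cell '.' (not opp) -> no flip
All flips: (2,2)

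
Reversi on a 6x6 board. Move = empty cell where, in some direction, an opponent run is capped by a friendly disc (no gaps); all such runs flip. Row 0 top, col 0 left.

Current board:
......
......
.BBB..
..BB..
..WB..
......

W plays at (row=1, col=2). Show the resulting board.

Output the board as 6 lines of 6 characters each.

Place W at (1,2); scan 8 dirs for brackets.
Dir NW: first cell '.' (not opp) -> no flip
Dir N: first cell '.' (not opp) -> no flip
Dir NE: first cell '.' (not opp) -> no flip
Dir W: first cell '.' (not opp) -> no flip
Dir E: first cell '.' (not opp) -> no flip
Dir SW: opp run (2,1), next='.' -> no flip
Dir S: opp run (2,2) (3,2) capped by W -> flip
Dir SE: opp run (2,3), next='.' -> no flip
All flips: (2,2) (3,2)

Answer: ......
..W...
.BWB..
..WB..
..WB..
......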